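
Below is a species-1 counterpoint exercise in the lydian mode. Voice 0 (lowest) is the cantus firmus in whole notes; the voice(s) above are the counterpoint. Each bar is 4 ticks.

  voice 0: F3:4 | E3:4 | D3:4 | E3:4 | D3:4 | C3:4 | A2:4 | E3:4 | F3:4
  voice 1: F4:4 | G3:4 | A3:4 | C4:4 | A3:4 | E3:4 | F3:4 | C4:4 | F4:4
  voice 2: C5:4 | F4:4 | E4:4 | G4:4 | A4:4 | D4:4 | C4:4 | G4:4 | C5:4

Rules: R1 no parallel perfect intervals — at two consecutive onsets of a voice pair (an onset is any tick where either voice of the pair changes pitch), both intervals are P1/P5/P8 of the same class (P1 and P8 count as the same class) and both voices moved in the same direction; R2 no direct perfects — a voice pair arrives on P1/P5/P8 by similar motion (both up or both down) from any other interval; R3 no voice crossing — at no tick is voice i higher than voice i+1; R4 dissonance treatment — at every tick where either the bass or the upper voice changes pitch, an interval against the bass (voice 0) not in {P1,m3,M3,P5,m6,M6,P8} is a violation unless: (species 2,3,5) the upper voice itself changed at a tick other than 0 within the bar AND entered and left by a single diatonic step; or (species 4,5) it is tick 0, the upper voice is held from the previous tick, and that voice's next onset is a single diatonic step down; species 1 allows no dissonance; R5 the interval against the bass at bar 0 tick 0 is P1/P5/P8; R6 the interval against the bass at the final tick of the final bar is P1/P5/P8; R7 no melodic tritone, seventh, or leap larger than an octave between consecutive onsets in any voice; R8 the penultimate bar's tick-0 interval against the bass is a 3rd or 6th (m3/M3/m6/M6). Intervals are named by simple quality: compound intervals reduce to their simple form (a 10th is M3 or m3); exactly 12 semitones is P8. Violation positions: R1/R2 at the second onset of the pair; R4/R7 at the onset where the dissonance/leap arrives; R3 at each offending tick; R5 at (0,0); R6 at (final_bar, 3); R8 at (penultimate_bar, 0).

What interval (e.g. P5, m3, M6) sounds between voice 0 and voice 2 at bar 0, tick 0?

P5

voice 0=F3 voice 2=C5 -> P5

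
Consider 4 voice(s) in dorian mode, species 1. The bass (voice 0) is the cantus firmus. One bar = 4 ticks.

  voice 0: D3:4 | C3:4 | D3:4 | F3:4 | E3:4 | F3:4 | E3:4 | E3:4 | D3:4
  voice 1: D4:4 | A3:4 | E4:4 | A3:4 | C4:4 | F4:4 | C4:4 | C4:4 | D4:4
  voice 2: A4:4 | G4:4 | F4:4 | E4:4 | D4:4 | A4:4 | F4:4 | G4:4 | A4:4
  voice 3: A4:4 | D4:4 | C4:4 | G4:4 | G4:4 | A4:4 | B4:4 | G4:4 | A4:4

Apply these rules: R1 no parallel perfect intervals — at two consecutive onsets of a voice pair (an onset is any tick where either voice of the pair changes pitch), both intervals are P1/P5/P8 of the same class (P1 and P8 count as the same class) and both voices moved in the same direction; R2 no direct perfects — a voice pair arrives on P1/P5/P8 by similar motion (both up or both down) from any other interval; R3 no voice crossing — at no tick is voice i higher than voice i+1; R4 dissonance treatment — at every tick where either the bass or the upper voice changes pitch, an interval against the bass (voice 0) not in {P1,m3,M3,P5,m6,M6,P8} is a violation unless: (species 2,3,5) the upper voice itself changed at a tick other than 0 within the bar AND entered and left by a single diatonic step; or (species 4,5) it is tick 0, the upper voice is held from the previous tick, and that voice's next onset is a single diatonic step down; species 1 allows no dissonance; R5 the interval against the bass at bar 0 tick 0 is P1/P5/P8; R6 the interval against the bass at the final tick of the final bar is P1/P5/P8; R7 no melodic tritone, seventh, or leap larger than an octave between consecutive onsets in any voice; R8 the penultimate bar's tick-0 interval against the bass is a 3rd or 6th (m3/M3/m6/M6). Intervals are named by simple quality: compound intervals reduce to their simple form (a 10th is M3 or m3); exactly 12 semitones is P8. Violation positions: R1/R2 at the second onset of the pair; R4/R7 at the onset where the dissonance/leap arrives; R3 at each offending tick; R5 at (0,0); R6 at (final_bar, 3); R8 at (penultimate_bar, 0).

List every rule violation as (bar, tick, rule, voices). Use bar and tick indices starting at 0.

(1, 0, R1, (0, 2))
(1, 0, R3, (2, 3))
(1, 0, R4, (0, 3))
(1, 1, R3, (2, 3))
(1, 2, R3, (2, 3))
(1, 3, R3, (2, 3))
(2, 0, R3, (2, 3))
(2, 0, R4, (0, 1))
(2, 0, R4, (0, 3))
(2, 1, R3, (2, 3))
(2, 2, R3, (2, 3))
(2, 3, R3, (2, 3))
(3, 0, R2, (1, 2))
(3, 0, R4, (0, 2))
(3, 0, R4, (0, 3))
(4, 0, R4, (0, 2))
(5, 0, R2, (0, 1))
(5, 0, R2, (2, 3))
(6, 0, R4, (0, 2))
(8, 0, R1, (1, 2))
(8, 0, R1, (1, 3))
(8, 0, R1, (2, 3))

bar 0: v0=D3 v1=D4 v2=A4 v3=A4 downbeat P5
bar 1: v0=C3 v1=A3 v2=G4 v3=D4 downbeat M2
bar 2: v0=D3 v1=E4 v2=F4 v3=C4 downbeat m7
bar 3: v0=F3 v1=A3 v2=E4 v3=G4 downbeat M2
bar 4: v0=E3 v1=C4 v2=D4 v3=G4 downbeat m3
bar 5: v0=F3 v1=F4 v2=A4 v3=A4 downbeat M3
bar 6: v0=E3 v1=C4 v2=F4 v3=B4 downbeat P5
bar 7: v0=E3 v1=C4 v2=G4 v3=G4 downbeat m3
bar 8: v0=D3 v1=D4 v2=A4 v3=A4 downbeat P5
  -> R1 @ bar 1 tick 0 v(0, 2): D3/A4 P5 -> C3/G4 P5 similar
  -> R3 @ bar 1 tick 0 v(2, 3): G4 above D4
  -> R4 @ bar 1 tick 0 v(0, 3): C3/D4 M2 untreated
  -> R3 @ bar 1 tick 1 v(2, 3): G4 above D4
  -> R3 @ bar 1 tick 2 v(2, 3): G4 above D4
  -> R3 @ bar 1 tick 3 v(2, 3): G4 above D4
  -> R3 @ bar 2 tick 0 v(2, 3): F4 above C4
  -> R4 @ bar 2 tick 0 v(0, 1): D3/E4 M2 untreated
  -> R4 @ bar 2 tick 0 v(0, 3): D3/C4 m7 untreated
  -> R3 @ bar 2 tick 1 v(2, 3): F4 above C4
  -> R3 @ bar 2 tick 2 v(2, 3): F4 above C4
  -> R3 @ bar 2 tick 3 v(2, 3): F4 above C4
  -> R2 @ bar 3 tick 0 v(1, 2): E4/F4 m2 -> A3/E4 P5 similar
  -> R4 @ bar 3 tick 0 v(0, 2): F3/E4 M7 untreated
  -> R4 @ bar 3 tick 0 v(0, 3): F3/G4 M2 untreated
  -> R4 @ bar 4 tick 0 v(0, 2): E3/D4 m7 untreated
  -> R2 @ bar 5 tick 0 v(0, 1): E3/C4 m6 -> F3/F4 P8 similar
  -> R2 @ bar 5 tick 0 v(2, 3): D4/G4 P4 -> A4/A4 P1 similar
  -> R4 @ bar 6 tick 0 v(0, 2): E3/F4 m2 untreated
  -> R1 @ bar 8 tick 0 v(1, 2): C4/G4 P5 -> D4/A4 P5 similar
  -> R1 @ bar 8 tick 0 v(1, 3): C4/G4 P5 -> D4/A4 P5 similar
  -> R1 @ bar 8 tick 0 v(2, 3): G4/G4 P1 -> A4/A4 P1 similar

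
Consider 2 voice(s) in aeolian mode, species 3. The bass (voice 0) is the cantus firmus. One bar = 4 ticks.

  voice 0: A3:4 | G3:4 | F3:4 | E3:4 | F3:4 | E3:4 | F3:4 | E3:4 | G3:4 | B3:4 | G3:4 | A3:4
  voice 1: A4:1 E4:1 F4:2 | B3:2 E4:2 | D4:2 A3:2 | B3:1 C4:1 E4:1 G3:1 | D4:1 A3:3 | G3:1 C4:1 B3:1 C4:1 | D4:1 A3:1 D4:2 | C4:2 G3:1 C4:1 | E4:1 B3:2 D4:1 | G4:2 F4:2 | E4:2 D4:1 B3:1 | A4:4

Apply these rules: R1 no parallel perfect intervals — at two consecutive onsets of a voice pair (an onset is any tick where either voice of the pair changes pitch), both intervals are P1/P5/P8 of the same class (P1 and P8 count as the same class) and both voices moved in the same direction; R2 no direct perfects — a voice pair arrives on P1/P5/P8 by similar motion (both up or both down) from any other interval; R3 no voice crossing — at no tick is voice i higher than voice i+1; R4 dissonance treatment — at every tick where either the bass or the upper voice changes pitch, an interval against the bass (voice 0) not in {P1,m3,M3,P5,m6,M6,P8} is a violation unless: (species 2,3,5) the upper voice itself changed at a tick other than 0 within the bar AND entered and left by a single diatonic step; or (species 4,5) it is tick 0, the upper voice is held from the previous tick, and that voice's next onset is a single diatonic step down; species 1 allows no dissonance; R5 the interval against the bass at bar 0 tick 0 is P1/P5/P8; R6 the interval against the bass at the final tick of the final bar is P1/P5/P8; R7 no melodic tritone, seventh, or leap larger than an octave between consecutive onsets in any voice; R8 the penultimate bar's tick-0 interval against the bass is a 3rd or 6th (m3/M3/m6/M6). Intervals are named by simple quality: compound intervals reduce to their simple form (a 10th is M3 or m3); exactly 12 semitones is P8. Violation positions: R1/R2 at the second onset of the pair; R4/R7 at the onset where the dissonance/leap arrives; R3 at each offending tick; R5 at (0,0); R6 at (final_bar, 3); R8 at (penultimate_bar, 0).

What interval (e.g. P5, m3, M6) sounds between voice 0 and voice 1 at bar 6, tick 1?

M3

voice 0=F3 voice 1=A3 -> M3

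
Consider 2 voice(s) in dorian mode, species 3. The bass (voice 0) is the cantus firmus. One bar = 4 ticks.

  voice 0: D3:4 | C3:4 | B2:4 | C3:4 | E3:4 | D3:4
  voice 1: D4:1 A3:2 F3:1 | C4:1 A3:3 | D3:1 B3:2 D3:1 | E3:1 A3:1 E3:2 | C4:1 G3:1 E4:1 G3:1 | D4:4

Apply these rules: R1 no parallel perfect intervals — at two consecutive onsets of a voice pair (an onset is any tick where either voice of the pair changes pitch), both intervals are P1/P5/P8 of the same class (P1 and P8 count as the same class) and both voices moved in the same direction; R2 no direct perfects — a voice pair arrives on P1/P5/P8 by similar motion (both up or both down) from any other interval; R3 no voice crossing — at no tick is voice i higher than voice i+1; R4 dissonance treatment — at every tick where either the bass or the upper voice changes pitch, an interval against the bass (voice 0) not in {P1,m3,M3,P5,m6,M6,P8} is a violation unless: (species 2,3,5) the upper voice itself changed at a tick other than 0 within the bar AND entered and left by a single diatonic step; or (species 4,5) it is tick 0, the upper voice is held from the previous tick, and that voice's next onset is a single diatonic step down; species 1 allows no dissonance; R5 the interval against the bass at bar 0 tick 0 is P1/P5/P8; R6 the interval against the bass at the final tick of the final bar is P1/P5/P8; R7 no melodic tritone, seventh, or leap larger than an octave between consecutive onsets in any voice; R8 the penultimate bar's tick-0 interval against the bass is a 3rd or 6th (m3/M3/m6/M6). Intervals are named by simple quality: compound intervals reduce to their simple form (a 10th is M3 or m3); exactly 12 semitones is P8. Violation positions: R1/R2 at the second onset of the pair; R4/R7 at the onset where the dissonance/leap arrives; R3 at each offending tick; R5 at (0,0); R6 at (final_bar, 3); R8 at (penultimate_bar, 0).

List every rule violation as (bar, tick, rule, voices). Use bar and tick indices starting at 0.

bar 0: v0=D3 v1=D4 downbeat P8
bar 1: v0=C3 v1=C4 downbeat P8
bar 2: v0=B2 v1=D3 downbeat m3
bar 3: v0=C3 v1=E3 downbeat M3
bar 4: v0=E3 v1=C4 downbeat m6
bar 5: v0=D3 v1=D4 downbeat P8

No violations across 6 bars (D3..D3 vs D4..D4).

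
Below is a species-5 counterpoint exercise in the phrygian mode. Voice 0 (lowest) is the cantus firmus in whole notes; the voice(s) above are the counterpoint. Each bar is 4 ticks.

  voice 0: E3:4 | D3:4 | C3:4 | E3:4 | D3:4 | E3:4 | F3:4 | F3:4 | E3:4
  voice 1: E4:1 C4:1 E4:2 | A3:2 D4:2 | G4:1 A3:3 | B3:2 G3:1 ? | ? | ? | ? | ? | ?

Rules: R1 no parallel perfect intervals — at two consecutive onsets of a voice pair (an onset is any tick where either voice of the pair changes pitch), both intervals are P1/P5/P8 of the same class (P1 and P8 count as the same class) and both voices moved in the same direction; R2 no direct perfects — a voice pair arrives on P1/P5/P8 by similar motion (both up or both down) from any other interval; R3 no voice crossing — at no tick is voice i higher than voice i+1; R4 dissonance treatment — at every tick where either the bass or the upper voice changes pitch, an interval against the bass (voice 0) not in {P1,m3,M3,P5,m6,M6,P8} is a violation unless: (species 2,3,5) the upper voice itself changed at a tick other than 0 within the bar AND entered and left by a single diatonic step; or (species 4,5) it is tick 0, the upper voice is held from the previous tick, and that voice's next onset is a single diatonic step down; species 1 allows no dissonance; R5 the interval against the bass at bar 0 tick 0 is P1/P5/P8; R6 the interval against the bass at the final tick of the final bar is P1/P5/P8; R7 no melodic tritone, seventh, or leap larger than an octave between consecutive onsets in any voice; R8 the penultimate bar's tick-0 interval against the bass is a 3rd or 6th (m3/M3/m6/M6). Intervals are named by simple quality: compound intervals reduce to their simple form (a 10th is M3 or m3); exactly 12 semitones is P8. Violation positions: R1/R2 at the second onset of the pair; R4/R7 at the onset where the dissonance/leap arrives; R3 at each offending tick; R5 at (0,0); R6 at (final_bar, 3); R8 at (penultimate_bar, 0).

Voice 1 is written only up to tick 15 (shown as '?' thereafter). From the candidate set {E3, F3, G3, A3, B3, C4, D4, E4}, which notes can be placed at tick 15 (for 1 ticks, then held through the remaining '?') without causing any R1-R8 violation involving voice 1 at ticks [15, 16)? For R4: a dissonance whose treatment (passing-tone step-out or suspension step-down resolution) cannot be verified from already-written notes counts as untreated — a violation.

E3: legal
F3: violates R4
G3: legal
A3: violates R4
B3: legal
C4: legal
D4: violates R4
E4: legal

{B3, C4, E3, E4, G3}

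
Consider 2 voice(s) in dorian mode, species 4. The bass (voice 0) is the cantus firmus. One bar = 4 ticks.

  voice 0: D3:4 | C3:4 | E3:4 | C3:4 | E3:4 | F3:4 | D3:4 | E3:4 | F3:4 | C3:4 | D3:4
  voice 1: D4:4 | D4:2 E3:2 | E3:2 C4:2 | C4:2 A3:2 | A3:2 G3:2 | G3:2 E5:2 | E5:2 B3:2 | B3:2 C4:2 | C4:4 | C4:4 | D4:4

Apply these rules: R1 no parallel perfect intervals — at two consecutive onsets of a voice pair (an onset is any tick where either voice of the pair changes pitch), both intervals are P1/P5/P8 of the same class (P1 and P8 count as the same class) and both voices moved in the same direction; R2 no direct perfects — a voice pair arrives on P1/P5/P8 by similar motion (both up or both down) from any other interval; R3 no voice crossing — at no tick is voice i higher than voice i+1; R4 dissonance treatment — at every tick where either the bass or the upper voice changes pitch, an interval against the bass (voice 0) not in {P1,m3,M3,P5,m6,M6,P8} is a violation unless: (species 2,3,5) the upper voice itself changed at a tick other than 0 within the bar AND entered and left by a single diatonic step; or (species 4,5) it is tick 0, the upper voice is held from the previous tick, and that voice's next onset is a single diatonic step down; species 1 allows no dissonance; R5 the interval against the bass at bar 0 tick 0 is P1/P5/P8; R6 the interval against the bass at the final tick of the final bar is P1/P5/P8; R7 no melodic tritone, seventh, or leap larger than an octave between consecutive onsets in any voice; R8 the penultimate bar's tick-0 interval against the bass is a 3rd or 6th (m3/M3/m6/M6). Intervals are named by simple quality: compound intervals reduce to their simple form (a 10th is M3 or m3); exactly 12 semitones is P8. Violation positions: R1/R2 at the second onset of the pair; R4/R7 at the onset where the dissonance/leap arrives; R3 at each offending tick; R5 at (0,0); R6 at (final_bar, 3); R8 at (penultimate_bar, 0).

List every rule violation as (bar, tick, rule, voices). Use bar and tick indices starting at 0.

bar 0: v0=D3 v1=D4 downbeat P8
bar 1: v0=C3 v1=D4 downbeat M2
bar 2: v0=E3 v1=E3 downbeat P1
bar 3: v0=C3 v1=C4 downbeat P8
bar 4: v0=E3 v1=A3 downbeat P4
bar 5: v0=F3 v1=G3 downbeat M2
bar 6: v0=D3 v1=E5 downbeat M2
bar 7: v0=E3 v1=B3 downbeat P5
bar 8: v0=F3 v1=C4 downbeat P5
bar 9: v0=C3 v1=C4 downbeat P8
bar 10: v0=D3 v1=D4 downbeat P8
  -> R4 @ bar 1 tick 0 v(0, 1): C3/D4 M2 untreated
  -> R7 @ bar 1 tick 2 v(1,): D4->E3 leap 10st
  -> R4 @ bar 5 tick 0 v(0, 1): F3/G3 M2 untreated
  -> R4 @ bar 5 tick 2 v(0, 1): F3/E5 M7 untreated
  -> R7 @ bar 5 tick 2 v(1,): G3->E5 leap 21st
  -> R4 @ bar 6 tick 0 v(0, 1): D3/E5 M2 untreated
  -> R7 @ bar 6 tick 2 v(1,): E5->B3 leap 17st
  -> R8 @ bar 9 tick 0 v(0, 1): penult P8 not 3rd/6th
  -> R1 @ bar 10 tick 0 v(0, 1): C3/C4 P8 -> D3/D4 P8 similar

(1, 0, R4, (0, 1))
(1, 2, R7, (1,))
(5, 0, R4, (0, 1))
(5, 2, R4, (0, 1))
(5, 2, R7, (1,))
(6, 0, R4, (0, 1))
(6, 2, R7, (1,))
(9, 0, R8, (0, 1))
(10, 0, R1, (0, 1))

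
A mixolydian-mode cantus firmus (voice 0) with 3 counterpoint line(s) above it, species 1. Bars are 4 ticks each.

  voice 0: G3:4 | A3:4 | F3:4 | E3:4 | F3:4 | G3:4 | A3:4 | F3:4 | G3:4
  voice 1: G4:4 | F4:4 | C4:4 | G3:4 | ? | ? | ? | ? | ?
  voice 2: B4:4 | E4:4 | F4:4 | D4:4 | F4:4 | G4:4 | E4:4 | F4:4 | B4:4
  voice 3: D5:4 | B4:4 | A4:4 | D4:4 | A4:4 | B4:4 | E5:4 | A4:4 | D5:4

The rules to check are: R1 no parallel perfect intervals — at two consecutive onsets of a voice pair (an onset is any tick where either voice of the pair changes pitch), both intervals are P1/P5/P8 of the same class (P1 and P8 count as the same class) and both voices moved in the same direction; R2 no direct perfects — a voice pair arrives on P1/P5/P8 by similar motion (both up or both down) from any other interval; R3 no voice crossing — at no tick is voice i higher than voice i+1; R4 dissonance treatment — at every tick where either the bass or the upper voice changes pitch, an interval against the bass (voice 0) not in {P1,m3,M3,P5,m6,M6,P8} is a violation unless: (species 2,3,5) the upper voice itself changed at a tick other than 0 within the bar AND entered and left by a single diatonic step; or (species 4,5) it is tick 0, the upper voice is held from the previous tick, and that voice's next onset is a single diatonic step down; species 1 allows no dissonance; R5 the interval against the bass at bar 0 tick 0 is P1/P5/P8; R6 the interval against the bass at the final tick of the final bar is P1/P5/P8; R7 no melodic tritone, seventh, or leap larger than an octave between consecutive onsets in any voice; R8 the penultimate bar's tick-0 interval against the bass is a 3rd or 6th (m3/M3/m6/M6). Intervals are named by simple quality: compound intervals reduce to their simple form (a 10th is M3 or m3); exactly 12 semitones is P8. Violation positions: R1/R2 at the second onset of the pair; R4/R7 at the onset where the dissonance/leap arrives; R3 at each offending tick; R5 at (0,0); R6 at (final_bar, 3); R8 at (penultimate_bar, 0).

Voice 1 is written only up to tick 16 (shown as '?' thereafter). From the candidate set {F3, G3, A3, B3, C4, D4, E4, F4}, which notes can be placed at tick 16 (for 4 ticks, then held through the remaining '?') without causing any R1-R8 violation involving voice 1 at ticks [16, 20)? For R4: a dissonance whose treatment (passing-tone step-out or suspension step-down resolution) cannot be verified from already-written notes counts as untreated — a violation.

F3: legal
G3: violates R4
A3: violates R2
B3: violates R4
C4: violates R2
D4: violates R1
E4: violates R4
F4: violates R2,R7

{F3}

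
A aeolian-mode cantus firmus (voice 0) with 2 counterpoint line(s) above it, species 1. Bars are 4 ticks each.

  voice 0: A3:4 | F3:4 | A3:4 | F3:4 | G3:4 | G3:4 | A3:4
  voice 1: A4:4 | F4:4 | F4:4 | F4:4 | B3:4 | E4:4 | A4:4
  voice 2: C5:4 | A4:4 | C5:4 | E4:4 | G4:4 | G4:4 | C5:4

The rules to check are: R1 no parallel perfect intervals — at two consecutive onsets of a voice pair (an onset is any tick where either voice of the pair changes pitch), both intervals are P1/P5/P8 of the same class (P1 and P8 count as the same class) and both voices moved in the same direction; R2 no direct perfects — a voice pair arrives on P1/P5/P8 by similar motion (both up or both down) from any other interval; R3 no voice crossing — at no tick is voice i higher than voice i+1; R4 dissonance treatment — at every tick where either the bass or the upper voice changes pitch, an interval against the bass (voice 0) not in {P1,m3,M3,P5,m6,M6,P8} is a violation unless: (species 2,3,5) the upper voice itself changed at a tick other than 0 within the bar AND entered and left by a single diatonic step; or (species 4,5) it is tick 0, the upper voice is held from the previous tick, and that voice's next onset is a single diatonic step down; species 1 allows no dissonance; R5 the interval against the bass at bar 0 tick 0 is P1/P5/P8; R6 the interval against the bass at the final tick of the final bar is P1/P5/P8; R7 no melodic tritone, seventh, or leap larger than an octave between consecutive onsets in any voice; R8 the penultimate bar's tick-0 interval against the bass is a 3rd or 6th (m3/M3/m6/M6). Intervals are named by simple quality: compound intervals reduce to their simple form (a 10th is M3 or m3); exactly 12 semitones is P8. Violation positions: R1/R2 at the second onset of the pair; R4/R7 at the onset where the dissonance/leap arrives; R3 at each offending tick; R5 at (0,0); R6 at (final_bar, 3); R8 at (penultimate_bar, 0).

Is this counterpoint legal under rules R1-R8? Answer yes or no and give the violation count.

No (12 violations)

bar 0: v0=A3 v1=A4 v2=C5 (m3)
bar 1: v0=F3 v1=F4 v2=A4 (M3)
bar 2: v0=A3 v1=F4 v2=C5 (m3)
bar 3: v0=F3 v1=F4 v2=E4 (M7)
bar 4: v0=G3 v1=B3 v2=G4 (P8)
bar 5: v0=G3 v1=E4 v2=G4 (P8)
bar 6: v0=A3 v1=A4 v2=C5 (m3)
  R5 @ bar0.0: opens on m3
  R1 @ bar1.0: A3/A4 P8 -> F3/F4 P8 similar
  R3 @ bar3.0: F4 above E4
  R4 @ bar3.0: F3/E4 M7 untreated
  R3 @ bar3.1: F4 above E4
  R3 @ bar3.2: F4 above E4
  R3 @ bar3.3: F4 above E4
  R2 @ bar4.0: F3/E4 M7 -> G3/G4 P8 similar
  R7 @ bar4.0: F4->B3 leap 6st
  R8 @ bar5.0: penult P8 not 3rd/6th
  R2 @ bar6.0: G3/E4 M6 -> A3/A4 P8 similar
  R6 @ bar6.3: closes on m3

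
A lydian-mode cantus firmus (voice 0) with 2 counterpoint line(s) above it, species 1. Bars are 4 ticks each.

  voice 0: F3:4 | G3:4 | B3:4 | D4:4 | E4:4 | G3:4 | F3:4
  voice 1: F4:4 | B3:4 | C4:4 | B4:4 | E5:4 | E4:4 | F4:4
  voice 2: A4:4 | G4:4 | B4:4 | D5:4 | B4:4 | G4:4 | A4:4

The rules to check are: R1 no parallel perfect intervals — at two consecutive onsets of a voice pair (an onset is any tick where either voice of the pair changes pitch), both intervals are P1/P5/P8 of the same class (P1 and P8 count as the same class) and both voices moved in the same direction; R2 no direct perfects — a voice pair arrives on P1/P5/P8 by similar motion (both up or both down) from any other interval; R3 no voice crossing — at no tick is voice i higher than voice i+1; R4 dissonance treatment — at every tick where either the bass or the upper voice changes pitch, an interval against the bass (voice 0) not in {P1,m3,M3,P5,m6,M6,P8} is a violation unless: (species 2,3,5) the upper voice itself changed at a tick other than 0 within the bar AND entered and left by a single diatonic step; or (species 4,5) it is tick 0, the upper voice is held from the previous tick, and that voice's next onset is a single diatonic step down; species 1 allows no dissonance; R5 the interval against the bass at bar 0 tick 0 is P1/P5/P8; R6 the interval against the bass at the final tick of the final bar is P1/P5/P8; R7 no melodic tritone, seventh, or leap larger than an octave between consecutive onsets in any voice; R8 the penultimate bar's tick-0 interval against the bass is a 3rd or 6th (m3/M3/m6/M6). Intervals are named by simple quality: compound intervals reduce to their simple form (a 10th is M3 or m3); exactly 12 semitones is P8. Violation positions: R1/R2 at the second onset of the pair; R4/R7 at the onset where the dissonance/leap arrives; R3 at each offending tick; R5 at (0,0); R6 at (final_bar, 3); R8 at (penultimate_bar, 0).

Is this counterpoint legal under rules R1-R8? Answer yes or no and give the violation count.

bar 0: v0=F3 v1=F4 v2=A4 (M3)
bar 1: v0=G3 v1=B3 v2=G4 (P8)
bar 2: v0=B3 v1=C4 v2=B4 (P8)
bar 3: v0=D4 v1=B4 v2=D5 (P8)
bar 4: v0=E4 v1=E5 v2=B4 (P5)
bar 5: v0=G3 v1=E4 v2=G4 (P8)
bar 6: v0=F3 v1=F4 v2=A4 (M3)
  R5 @ bar0.0: opens on M3
  R7 @ bar1.0: F4->B3 leap 6st
  R1 @ bar2.0: G3/G4 P8 -> B3/B4 P8 similar
  R4 @ bar2.0: B3/C4 m2 untreated
  R1 @ bar3.0: B3/B4 P8 -> D4/D5 P8 similar
  R7 @ bar3.0: C4->B4 leap 11st
  R2 @ bar4.0: D4/B4 M6 -> E4/E5 P8 similar
  R3 @ bar4.0: E5 above B4
  R3 @ bar4.1: E5 above B4
  R3 @ bar4.2: E5 above B4
  R3 @ bar4.3: E5 above B4
  R2 @ bar5.0: E4/B4 P5 -> G3/G4 P8 similar
  R8 @ bar5.0: penult P8 not 3rd/6th
  R6 @ bar6.3: closes on M3

No (14 violations)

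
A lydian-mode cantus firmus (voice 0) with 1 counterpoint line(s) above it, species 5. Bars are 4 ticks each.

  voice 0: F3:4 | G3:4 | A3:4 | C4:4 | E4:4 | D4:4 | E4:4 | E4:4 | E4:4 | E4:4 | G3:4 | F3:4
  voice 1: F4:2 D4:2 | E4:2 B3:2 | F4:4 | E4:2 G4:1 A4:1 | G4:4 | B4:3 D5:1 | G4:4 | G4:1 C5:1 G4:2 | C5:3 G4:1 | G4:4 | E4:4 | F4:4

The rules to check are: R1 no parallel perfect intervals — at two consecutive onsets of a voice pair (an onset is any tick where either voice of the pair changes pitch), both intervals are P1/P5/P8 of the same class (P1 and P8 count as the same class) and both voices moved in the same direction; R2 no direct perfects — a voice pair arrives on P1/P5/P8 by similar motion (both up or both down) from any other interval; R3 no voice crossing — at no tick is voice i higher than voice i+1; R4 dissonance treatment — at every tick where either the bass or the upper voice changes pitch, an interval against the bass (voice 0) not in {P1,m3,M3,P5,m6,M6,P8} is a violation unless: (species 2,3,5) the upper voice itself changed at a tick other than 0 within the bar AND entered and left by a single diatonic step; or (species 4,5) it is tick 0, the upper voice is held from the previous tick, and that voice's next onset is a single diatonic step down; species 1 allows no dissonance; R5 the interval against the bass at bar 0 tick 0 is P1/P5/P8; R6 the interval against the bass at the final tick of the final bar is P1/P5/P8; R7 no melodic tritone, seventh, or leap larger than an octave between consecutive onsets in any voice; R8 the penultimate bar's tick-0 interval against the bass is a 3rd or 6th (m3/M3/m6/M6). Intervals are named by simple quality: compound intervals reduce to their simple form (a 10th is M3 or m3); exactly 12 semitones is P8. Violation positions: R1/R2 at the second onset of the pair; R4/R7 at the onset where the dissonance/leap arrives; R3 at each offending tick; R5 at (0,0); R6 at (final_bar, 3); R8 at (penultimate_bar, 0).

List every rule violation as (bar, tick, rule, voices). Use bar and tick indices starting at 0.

(2, 0, R7, (1,))

bar 0: v0=F3 v1=F4 downbeat P8
bar 1: v0=G3 v1=E4 downbeat M6
bar 2: v0=A3 v1=F4 downbeat m6
bar 3: v0=C4 v1=E4 downbeat M3
bar 4: v0=E4 v1=G4 downbeat m3
bar 5: v0=D4 v1=B4 downbeat M6
bar 6: v0=E4 v1=G4 downbeat m3
bar 7: v0=E4 v1=G4 downbeat m3
bar 8: v0=E4 v1=C5 downbeat m6
bar 9: v0=E4 v1=G4 downbeat m3
bar 10: v0=G3 v1=E4 downbeat M6
bar 11: v0=F3 v1=F4 downbeat P8
  -> R7 @ bar 2 tick 0 v(1,): B3->F4 leap 6st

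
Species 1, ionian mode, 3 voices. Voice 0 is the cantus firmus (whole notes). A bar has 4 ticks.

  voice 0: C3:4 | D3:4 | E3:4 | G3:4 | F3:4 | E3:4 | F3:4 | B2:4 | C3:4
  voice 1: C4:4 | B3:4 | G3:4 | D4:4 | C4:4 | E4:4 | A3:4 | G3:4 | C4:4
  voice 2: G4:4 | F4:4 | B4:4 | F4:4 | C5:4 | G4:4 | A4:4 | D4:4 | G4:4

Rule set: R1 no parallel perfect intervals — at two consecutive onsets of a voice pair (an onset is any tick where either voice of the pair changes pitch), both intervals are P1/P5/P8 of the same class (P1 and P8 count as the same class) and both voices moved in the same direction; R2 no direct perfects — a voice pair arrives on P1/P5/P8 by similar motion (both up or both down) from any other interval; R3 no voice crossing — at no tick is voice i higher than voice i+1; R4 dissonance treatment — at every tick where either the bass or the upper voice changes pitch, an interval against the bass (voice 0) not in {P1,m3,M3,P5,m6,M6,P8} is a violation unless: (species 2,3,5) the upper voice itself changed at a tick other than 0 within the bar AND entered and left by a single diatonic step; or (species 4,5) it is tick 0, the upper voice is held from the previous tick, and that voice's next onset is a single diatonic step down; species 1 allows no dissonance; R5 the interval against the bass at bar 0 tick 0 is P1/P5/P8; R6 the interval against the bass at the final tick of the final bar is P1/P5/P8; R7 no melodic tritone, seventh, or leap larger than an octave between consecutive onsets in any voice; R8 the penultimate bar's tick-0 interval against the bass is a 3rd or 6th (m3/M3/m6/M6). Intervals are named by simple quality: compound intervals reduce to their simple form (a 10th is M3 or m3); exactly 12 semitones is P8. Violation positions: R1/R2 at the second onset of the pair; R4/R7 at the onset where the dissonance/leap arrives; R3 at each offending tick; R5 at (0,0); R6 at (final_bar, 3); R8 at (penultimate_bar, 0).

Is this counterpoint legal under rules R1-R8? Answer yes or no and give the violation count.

bar 0: v0=C3 v1=C4 v2=G4 (P5)
bar 1: v0=D3 v1=B3 v2=F4 (m3)
bar 2: v0=E3 v1=G3 v2=B4 (P5)
bar 3: v0=G3 v1=D4 v2=F4 (m7)
bar 4: v0=F3 v1=C4 v2=C5 (P5)
bar 5: v0=E3 v1=E4 v2=G4 (m3)
bar 6: v0=F3 v1=A3 v2=A4 (M3)
bar 7: v0=B2 v1=G3 v2=D4 (m3)
bar 8: v0=C3 v1=C4 v2=G4 (P5)
  R2 @ bar2.0: D3/F4 m3 -> E3/B4 P5 similar
  R7 @ bar2.0: F4->B4 leap 6st
  R2 @ bar3.0: E3/G3 m3 -> G3/D4 P5 similar
  R4 @ bar3.0: G3/F4 m7 untreated
  R7 @ bar3.0: B4->F4 leap 6st
  R1 @ bar4.0: G3/D4 P5 -> F3/C4 P5 similar
  R2 @ bar7.0: A3/A4 P8 -> G3/D4 P5 similar
  R7 @ bar7.0: F3->B2 leap 6st
  R1 @ bar8.0: G3/D4 P5 -> C4/G4 P5 similar
  R2 @ bar8.0: B2/G3 m6 -> C3/C4 P8 similar
  R2 @ bar8.0: B2/D4 m3 -> C3/G4 P5 similar

No (11 violations)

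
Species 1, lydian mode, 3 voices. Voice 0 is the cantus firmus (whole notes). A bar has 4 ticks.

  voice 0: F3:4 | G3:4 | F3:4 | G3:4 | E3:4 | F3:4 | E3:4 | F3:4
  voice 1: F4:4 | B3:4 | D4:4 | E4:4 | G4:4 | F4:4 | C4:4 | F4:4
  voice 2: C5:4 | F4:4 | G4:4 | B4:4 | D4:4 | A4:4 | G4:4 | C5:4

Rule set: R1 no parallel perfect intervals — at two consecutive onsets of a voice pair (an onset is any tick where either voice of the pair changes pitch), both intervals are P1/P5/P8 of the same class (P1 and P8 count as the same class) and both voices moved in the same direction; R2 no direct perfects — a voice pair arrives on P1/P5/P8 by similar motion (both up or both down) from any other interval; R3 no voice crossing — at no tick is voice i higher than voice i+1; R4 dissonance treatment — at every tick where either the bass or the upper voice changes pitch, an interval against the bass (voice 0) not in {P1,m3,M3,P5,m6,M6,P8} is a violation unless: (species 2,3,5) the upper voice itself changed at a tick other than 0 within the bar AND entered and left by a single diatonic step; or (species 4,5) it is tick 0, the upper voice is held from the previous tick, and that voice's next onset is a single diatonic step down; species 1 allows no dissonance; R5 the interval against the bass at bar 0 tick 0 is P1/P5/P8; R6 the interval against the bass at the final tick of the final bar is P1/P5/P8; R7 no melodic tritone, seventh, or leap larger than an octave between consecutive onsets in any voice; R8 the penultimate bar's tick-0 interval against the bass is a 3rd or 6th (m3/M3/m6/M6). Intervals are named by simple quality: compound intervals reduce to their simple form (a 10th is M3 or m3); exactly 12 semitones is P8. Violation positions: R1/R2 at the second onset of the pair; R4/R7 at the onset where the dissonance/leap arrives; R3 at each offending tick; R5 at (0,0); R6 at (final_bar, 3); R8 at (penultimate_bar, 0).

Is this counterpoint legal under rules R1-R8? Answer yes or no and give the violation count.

No (13 violations)

bar 0: v0=F3 v1=F4 v2=C5 (P5)
bar 1: v0=G3 v1=B3 v2=F4 (m7)
bar 2: v0=F3 v1=D4 v2=G4 (M2)
bar 3: v0=G3 v1=E4 v2=B4 (M3)
bar 4: v0=E3 v1=G4 v2=D4 (m7)
bar 5: v0=F3 v1=F4 v2=A4 (M3)
bar 6: v0=E3 v1=C4 v2=G4 (m3)
bar 7: v0=F3 v1=F4 v2=C5 (P5)
  R4 @ bar1.0: G3/F4 m7 untreated
  R7 @ bar1.0: F4->B3 leap 6st
  R4 @ bar2.0: F3/G4 M2 untreated
  R2 @ bar3.0: D4/G4 P4 -> E4/B4 P5 similar
  R3 @ bar4.0: G4 above D4
  R4 @ bar4.0: E3/D4 m7 untreated
  R3 @ bar4.1: G4 above D4
  R3 @ bar4.2: G4 above D4
  R3 @ bar4.3: G4 above D4
  R2 @ bar6.0: F4/A4 M3 -> C4/G4 P5 similar
  R1 @ bar7.0: C4/G4 P5 -> F4/C5 P5 similar
  R2 @ bar7.0: E3/C4 m6 -> F3/F4 P8 similar
  R2 @ bar7.0: E3/G4 m3 -> F3/C5 P5 similar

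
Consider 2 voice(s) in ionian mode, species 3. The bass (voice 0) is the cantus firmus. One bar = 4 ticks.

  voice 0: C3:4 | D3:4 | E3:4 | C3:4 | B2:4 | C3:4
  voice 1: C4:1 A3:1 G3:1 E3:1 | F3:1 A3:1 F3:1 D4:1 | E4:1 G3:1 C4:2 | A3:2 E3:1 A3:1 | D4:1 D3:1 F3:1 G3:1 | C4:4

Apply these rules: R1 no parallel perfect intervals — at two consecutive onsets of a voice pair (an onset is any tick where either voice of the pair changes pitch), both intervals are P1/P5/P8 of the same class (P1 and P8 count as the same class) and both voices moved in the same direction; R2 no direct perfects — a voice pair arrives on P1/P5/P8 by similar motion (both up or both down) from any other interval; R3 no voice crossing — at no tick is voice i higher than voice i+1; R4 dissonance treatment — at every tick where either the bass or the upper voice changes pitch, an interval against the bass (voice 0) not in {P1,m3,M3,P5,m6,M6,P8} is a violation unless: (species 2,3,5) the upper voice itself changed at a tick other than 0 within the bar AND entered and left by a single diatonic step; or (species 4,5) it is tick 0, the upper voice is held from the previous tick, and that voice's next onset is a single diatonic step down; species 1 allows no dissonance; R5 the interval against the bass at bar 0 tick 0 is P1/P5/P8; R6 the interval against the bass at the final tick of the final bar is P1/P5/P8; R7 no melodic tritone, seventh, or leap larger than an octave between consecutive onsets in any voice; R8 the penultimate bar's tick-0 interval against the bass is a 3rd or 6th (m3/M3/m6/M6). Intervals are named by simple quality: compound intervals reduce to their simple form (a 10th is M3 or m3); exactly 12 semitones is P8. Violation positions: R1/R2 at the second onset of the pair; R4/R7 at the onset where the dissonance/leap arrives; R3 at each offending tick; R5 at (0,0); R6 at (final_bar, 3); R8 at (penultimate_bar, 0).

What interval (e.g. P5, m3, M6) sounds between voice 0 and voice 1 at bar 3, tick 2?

voice 0=C3 voice 1=E3 -> M3

M3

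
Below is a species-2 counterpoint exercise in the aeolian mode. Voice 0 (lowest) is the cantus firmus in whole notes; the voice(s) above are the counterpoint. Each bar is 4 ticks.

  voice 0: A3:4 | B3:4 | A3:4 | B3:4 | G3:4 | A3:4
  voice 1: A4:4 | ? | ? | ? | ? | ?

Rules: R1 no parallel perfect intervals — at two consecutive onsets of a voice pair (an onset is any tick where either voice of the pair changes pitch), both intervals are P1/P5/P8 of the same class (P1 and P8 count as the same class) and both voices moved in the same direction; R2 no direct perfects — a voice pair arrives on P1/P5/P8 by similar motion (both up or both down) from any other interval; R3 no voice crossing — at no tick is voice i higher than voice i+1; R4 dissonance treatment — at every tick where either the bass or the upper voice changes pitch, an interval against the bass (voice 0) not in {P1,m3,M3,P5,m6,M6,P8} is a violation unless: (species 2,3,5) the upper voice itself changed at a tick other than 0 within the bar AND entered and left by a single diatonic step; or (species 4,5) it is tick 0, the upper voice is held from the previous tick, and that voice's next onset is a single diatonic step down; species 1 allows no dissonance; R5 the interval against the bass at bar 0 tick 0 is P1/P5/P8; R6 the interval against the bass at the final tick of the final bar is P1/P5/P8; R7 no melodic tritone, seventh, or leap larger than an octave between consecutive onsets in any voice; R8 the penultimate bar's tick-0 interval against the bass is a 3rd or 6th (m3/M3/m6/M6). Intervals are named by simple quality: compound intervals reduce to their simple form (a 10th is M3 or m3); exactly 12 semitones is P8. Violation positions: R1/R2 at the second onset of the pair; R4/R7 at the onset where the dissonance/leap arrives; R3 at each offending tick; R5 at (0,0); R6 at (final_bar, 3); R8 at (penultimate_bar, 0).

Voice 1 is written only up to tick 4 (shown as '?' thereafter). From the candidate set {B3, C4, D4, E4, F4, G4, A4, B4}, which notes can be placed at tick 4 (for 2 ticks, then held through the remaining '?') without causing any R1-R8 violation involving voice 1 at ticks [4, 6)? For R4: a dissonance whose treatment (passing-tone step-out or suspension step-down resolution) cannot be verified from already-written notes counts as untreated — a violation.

B3: violates R7
C4: violates R4
D4: legal
E4: violates R4
F4: violates R4
G4: legal
A4: violates R4
B4: violates R1

{D4, G4}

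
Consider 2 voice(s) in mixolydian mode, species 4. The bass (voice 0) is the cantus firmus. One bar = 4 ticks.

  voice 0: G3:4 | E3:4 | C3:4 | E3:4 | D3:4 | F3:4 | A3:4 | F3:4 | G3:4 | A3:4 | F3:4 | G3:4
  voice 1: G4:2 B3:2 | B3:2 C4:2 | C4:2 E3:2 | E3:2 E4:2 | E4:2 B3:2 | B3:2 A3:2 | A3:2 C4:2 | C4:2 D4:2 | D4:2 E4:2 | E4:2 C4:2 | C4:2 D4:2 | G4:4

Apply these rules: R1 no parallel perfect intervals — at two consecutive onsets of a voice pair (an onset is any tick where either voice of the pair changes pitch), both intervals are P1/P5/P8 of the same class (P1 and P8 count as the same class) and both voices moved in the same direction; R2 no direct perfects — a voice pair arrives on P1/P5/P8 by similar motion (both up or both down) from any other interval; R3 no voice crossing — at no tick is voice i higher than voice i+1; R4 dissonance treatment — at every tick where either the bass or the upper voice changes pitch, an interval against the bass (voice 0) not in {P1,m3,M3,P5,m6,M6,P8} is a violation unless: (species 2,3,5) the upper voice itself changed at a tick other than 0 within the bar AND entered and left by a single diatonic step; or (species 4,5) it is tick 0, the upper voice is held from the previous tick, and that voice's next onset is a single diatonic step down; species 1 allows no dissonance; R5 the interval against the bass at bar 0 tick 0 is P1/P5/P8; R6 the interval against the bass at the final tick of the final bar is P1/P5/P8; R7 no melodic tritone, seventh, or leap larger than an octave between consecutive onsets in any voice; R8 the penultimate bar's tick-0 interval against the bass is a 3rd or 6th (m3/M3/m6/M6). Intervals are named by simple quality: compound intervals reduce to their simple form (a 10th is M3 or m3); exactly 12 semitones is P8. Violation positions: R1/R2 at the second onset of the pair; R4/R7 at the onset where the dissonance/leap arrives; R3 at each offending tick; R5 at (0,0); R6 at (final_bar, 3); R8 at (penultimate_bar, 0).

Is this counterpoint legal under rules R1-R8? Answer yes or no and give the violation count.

No (3 violations)

bar 0: v0=G3 v1=G4 (P8)
bar 1: v0=E3 v1=B3 (P5)
bar 2: v0=C3 v1=C4 (P8)
bar 3: v0=E3 v1=E3 (P1)
bar 4: v0=D3 v1=E4 (M2)
bar 5: v0=F3 v1=B3 (TT)
bar 6: v0=A3 v1=A3 (P1)
bar 7: v0=F3 v1=C4 (P5)
bar 8: v0=G3 v1=D4 (P5)
bar 9: v0=A3 v1=E4 (P5)
bar 10: v0=F3 v1=C4 (P5)
bar 11: v0=G3 v1=G4 (P8)
  R4 @ bar4.0: D3/E4 M2 untreated
  R8 @ bar10.0: penult P5 not 3rd/6th
  R2 @ bar11.0: F3/D4 M6 -> G3/G4 P8 similar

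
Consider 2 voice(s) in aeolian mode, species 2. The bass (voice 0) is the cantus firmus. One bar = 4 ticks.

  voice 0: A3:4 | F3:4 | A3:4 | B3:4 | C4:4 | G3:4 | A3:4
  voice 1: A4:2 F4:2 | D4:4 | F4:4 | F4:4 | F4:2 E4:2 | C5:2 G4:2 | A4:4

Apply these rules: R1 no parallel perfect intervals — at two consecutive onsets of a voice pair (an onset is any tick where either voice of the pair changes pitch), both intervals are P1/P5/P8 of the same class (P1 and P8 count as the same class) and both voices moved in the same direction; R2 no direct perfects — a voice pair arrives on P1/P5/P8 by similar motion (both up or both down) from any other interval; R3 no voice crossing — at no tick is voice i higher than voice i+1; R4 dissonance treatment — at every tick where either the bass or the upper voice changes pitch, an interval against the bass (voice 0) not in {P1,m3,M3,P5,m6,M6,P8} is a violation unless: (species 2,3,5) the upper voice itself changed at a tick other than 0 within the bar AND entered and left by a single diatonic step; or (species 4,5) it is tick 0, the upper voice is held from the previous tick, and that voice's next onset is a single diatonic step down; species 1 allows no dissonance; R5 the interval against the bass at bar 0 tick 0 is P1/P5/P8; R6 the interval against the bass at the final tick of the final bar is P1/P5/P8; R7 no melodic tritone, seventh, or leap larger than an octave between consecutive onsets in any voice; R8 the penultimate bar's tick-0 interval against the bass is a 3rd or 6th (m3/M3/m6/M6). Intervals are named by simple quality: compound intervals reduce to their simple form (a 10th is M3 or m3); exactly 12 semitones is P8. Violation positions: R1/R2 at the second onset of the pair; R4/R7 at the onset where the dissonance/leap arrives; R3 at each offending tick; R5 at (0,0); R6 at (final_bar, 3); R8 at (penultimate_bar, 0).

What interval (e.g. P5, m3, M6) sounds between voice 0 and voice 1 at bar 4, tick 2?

M3

voice 0=C4 voice 1=E4 -> M3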